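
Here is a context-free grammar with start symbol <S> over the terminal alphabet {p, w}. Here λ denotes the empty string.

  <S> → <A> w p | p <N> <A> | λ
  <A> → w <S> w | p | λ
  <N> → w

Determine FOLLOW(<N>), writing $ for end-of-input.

FIRST(<A>): from <A>→w <S> w we get {w}; from <A>→p we get {p}; from <A>→λ we get {λ}. So FIRST(<A>) = {λ, p, w}.
FIRST(<N>): from <N>→w we get {w}. So FIRST(<N>) = {w}.
FIRST(<S>): from <S>→<A> w p we get {p, w}; from <S>→p <N> <A> we get {p}; from <S>→λ we get {λ}. So FIRST(<S>) = {λ, p, w}.
FOLLOW(<S>) includes $ since <S> is the start symbol.
FOLLOW(<S>): in <A>→w <S> w, <S> is followed by w with FIRST {w}. Thus FOLLOW(<S>) = {$, w}.
FOLLOW(<A>): in <S>→<A> w p, <A> is followed by w p with FIRST {w}; in <S>→p <N> <A>, the suffix after <A> is empty, so FOLLOW(<A>) ⊇ FOLLOW(<S>) = {$, w}. Thus FOLLOW(<A>) = {$, w}.
FOLLOW(<N>): in <S>→p <N> <A>, <N> is followed by <A> with FIRST {λ, p, w}; in <S>→p <N> <A>, the suffix after <N> is nullable, so FOLLOW(<N>) ⊇ FOLLOW(<S>) = {$, w}. Thus FOLLOW(<N>) = {$, p, w}.

{$, p, w}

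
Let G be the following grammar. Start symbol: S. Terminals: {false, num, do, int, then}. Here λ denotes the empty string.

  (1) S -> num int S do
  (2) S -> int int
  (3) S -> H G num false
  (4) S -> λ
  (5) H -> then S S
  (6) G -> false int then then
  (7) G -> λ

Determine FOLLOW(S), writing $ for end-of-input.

FIRST(H) = {then}
FIRST(G) = {λ, false}
FIRST(S) = {λ, int, num, then}  (via H G num false)
FOLLOW(S) includes $ since S is the start symbol.
FOLLOW(H): in S->H G num false, H is followed by G num false with FIRST {false, num}. Thus FOLLOW(H) = {false, num}.
FOLLOW(S): in S->num int S do, S is followed by do with FIRST {do}; in H->then S S (occurrence 1), S is followed by S with FIRST {λ, int, num, then}; in H->then S S (occurrence 1), the suffix after S is nullable, so FOLLOW(S) ⊇ FOLLOW(H) = {false, num}; in H->then S S (occurrence 2), the suffix after S is empty, so FOLLOW(S) ⊇ FOLLOW(H) = {false, num}. Thus FOLLOW(S) = {$, do, false, int, num, then}.
FOLLOW(G): in S->H G num false, G is followed by num false with FIRST {num}. Thus FOLLOW(G) = {num}.

{$, do, false, int, num, then}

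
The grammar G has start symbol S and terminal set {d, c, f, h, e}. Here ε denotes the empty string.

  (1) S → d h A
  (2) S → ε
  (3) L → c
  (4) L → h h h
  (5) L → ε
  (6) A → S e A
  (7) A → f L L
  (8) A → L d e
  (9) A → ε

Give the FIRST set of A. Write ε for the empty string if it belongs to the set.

{ε, c, d, e, f, h}

FIRST(S) = {ε, d}
FIRST(L) = {ε, c, h}
FIRST(A) = {ε, c, d, e, f, h}  (via S e A, L d e)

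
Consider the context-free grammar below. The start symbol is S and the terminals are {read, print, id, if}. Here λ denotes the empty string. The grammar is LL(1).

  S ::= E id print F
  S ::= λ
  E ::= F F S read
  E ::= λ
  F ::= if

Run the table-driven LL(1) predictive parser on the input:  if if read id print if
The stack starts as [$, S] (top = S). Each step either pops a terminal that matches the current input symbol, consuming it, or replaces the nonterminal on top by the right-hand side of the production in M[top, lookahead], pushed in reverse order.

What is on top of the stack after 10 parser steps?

F

step 1: stack=$ S  input=if if read id print if $  — expand S ::= E id print F
step 2: stack=$ F print id E  input=if if read id print if $  — expand E ::= F F S read
step 3: stack=$ F print id read S F F  input=if if read id print if $  — expand F ::= if
step 4: stack=$ F print id read S F if  input=if if read id print if $  — match if
step 5: stack=$ F print id read S F  input=if read id print if $  — expand F ::= if
step 6: stack=$ F print id read S if  input=if read id print if $  — match if
step 7: stack=$ F print id read S  input=read id print if $  — expand S ::= λ
step 8: stack=$ F print id read  input=read id print if $  — match read
step 9: stack=$ F print id  input=id print if $  — match id
step 10: stack=$ F print  input=print if $  — match print
Stack after step 10: $ F (top = F).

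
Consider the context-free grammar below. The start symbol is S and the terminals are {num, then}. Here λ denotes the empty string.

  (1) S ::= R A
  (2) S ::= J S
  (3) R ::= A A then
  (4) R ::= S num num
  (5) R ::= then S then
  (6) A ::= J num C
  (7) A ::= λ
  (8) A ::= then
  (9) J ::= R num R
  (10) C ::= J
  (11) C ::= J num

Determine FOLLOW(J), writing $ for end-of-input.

{$, num, then}

FIRST(S): from S::=R A we get {then}; from S::=J S we get {then}. So FIRST(S) = {then}.
FIRST(R): from R::=A A then we get {then}; from R::=S num num we get {then}; from R::=then S then we get {then}. So FIRST(R) = {then}.
FIRST(J): from J::=R num R we get {then}. So FIRST(J) = {then}.
FIRST(A): from A::=J num C we get {then}; from A::=λ we get {λ}; from A::=then we get {then}. So FIRST(A) = {λ, then}.
FIRST(C): from C::=J we get {then}; from C::=J num we get {then}. So FIRST(C) = {then}.
FOLLOW(S) includes $ since S is the start symbol.
FOLLOW(S): in S::=J S, the suffix after S is empty (adds nothing new); in R::=S num num, S is followed by num num with FIRST {num}; in R::=then S then, S is followed by then with FIRST {then}. Thus FOLLOW(S) = {$, num, then}.
FOLLOW(A): in S::=R A, the suffix after A is empty, so FOLLOW(A) ⊇ FOLLOW(S) = {$, num, then}; in R::=A A then (occurrence 1), A is followed by A then with FIRST {then}; in R::=A A then (occurrence 2), A is followed by then with FIRST {then}. Thus FOLLOW(A) = {$, num, then}.
FOLLOW(C): in A::=J num C, the suffix after C is empty, so FOLLOW(C) ⊇ FOLLOW(A) = {$, num, then}. Thus FOLLOW(C) = {$, num, then}.
FOLLOW(J): in S::=J S, J is followed by S with FIRST {then}; in A::=J num C, J is followed by num C with FIRST {num}; in C::=J, the suffix after J is empty, so FOLLOW(J) ⊇ FOLLOW(C) = {$, num, then}; in C::=J num, J is followed by num with FIRST {num}. Thus FOLLOW(J) = {$, num, then}.
FOLLOW(R): in S::=R A, R is followed by A with FIRST {λ, then}; in S::=R A, the suffix after R is nullable, so FOLLOW(R) ⊇ FOLLOW(S) = {$, num, then}; in J::=R num R (occurrence 1), R is followed by num R with FIRST {num}; in J::=R num R (occurrence 2), the suffix after R is empty, so FOLLOW(R) ⊇ FOLLOW(J) = {$, num, then}. Thus FOLLOW(R) = {$, num, then}.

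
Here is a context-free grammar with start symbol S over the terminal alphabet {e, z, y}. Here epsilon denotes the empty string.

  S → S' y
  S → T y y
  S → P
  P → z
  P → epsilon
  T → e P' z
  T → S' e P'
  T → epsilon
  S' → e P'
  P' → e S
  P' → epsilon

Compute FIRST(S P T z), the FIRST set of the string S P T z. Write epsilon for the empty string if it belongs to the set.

FIRST(P): from P→z we get {z}; from P→epsilon we get {epsilon}. So FIRST(P) = {epsilon, z}.
FIRST(S'): from S'→e P' we get {e}. So FIRST(S') = {e}.
FIRST(P'): from P'→e S we get {e}; from P'→epsilon we get {epsilon}. So FIRST(P') = {epsilon, e}.
FIRST(T): from T→e P' z we get {e}; from T→S' e P' we get {e}; from T→epsilon we get {epsilon}. So FIRST(T) = {epsilon, e}.
FIRST(S): from S→S' y we get {e}; from S→T y y we get {e, y}; from S→P we get {epsilon, z}. So FIRST(S) = {epsilon, e, y, z}.
FIRST(S P T z): take FIRST of each symbol in turn, carrying on past any symbol whose FIRST contains epsilon; result {e, y, z}.

{e, y, z}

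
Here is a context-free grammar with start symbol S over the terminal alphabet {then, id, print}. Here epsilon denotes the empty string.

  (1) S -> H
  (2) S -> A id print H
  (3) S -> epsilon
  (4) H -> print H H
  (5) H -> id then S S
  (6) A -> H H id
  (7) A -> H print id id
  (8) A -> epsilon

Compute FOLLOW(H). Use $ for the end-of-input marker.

FIRST(H): from H->print H H we get {print}; from H->id then S S we get {id}. So FIRST(H) = {id, print}.
FIRST(A): from A->H H id we get {id, print}; from A->H print id id we get {id, print}; from A->epsilon we get {epsilon}. So FIRST(A) = {epsilon, id, print}.
FIRST(S): from S->H we get {id, print}; from S->A id print H we get {id, print}; from S->epsilon we get {epsilon}. So FIRST(S) = {epsilon, id, print}.
FOLLOW(S) includes $ since S is the start symbol.
FOLLOW(A): in S->A id print H, A is followed by id print H with FIRST {id}. Thus FOLLOW(A) = {id}.
FOLLOW(S): in H->id then S S (occurrence 1), S is followed by S with FIRST {epsilon, id, print}; in H->id then S S (occurrence 1), the suffix after S is nullable, so FOLLOW(S) ⊇ FOLLOW(H) = {$, id, print}; in H->id then S S (occurrence 2), the suffix after S is empty, so FOLLOW(S) ⊇ FOLLOW(H) = {$, id, print}. Thus FOLLOW(S) = {$, id, print}.
FOLLOW(H): in S->H, the suffix after H is empty, so FOLLOW(H) ⊇ FOLLOW(S) = {$, id, print}; in S->A id print H, the suffix after H is empty, so FOLLOW(H) ⊇ FOLLOW(S) = {$, id, print}; in H->print H H (occurrence 1), H is followed by H with FIRST {id, print}; in H->print H H (occurrence 2), the suffix after H is empty (adds nothing new); in A->H H id (occurrence 1), H is followed by H id with FIRST {id, print}; in A->H H id (occurrence 2), H is followed by id with FIRST {id}; in A->H print id id, H is followed by print id id with FIRST {print}. Thus FOLLOW(H) = {$, id, print}.

{$, id, print}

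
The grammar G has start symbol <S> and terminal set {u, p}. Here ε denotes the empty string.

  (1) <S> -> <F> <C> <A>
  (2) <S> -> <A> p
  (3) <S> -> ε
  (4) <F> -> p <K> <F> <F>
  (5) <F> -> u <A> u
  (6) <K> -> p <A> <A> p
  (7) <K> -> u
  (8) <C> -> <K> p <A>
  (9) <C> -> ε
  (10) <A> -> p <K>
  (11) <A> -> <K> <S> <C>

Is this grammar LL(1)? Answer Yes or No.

No

FIRST(<S>) = {ε, p, u}
FIRST(<F>) = {p, u}
FIRST(<K>) = {p, u}
FIRST(<C>) = {ε, p, u}
FIRST(<A>) = {p, u}
FOLLOW(<S>) = {$, p, u}
FOLLOW(<F>) = {p, u}
FOLLOW(<K>) = {$, p, u}
FOLLOW(<C>) = {$, p, u}
FOLLOW(<A>) = {$, p, u}
Cell M[<A>, p] receives both <A> -> p <K> and <A> -> <K> <S> <C> — the grammar is not LL(1).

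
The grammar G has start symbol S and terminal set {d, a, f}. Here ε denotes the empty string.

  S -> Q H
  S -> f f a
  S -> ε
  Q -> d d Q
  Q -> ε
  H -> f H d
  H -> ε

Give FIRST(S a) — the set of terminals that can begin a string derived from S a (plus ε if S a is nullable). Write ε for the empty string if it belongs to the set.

FIRST(Q) = {ε, d}
FIRST(H) = {ε, f}
FIRST(S) = {ε, d, f}  (via Q H)
FIRST(S a): take FIRST of each symbol in turn, carrying on past any symbol whose FIRST contains ε; result {a, d, f}.

{a, d, f}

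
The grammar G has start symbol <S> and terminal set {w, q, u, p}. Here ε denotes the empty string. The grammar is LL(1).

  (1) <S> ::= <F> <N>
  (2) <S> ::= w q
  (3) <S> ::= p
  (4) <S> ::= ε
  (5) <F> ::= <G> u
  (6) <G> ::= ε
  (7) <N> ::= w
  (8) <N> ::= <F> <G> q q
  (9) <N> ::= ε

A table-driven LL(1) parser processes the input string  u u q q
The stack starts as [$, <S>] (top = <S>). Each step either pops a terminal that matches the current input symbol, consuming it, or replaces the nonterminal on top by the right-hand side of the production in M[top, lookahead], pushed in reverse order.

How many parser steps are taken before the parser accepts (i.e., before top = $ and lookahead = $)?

      Stack            Input      Action
   1  $ <S>            u u q q $  expand <S> ::= <F> <N>
   2  $ <N> <F>        u u q q $  expand <F> ::= <G> u
   3  $ <N> u <G>      u u q q $  expand <G> ::= ε
   4  $ <N> u          u u q q $  match u
   5  $ <N>            u q q $    expand <N> ::= <F> <G> q q
   6  $ q q <G> <F>    u q q $    expand <F> ::= <G> u
   7  $ q q <G> u <G>  u q q $    expand <G> ::= ε
   8  $ q q <G> u      u q q $    match u
   9  $ q q <G>        q q $      expand <G> ::= ε
  10  $ q q            q q $      match q
  11  $ q              q $        match q
Accept reached after 11 steps.

11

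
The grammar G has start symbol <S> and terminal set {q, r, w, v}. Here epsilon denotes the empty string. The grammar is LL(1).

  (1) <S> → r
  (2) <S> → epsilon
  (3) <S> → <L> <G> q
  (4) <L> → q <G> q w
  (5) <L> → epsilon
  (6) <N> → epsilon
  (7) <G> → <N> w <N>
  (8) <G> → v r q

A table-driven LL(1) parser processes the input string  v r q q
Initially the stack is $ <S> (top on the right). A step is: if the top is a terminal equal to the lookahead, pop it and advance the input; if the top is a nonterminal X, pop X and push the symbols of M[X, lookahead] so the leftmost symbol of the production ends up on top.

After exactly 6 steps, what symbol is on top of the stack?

q

step 1: stack=$ <S>  input=v r q q $  — expand <S> → <L> <G> q
step 2: stack=$ q <G> <L>  input=v r q q $  — expand <L> → epsilon
step 3: stack=$ q <G>  input=v r q q $  — expand <G> → v r q
step 4: stack=$ q q r v  input=v r q q $  — match v
step 5: stack=$ q q r  input=r q q $  — match r
step 6: stack=$ q q  input=q q $  — match q
Stack after step 6: $ q (top = q).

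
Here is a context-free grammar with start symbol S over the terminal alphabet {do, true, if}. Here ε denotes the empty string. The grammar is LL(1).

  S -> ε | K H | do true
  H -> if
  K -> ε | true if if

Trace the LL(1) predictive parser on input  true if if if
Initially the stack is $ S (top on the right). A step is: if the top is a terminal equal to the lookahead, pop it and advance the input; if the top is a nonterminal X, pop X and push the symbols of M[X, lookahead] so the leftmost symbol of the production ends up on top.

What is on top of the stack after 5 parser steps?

H

step 1: stack=$ S  input=true if if if $  — expand S -> K H
step 2: stack=$ H K  input=true if if if $  — expand K -> true if if
step 3: stack=$ H if if true  input=true if if if $  — match true
step 4: stack=$ H if if  input=if if if $  — match if
step 5: stack=$ H if  input=if if $  — match if
Stack after step 5: $ H (top = H).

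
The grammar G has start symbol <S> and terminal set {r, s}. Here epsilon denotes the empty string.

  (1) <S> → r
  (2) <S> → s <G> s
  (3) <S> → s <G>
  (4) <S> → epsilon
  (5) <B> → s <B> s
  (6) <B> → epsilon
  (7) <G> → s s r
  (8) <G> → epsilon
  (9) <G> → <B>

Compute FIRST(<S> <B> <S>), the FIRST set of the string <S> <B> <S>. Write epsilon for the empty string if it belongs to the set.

FIRST(<S>) = {epsilon, r, s}
FIRST(<B>) = {epsilon, s}
FIRST(<G>) = {epsilon, s}  (via <B>)
FIRST(<S> <B> <S>): take FIRST of each symbol in turn, carrying on past any symbol whose FIRST contains epsilon; result {epsilon, r, s}.

{epsilon, r, s}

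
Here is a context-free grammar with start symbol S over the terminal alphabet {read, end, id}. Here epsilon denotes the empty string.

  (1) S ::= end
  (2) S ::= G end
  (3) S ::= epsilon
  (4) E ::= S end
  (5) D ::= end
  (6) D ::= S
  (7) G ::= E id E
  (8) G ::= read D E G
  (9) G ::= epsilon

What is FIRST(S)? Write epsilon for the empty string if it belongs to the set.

{epsilon, end, read}

FIRST(S): from S::=end we get {end}; from S::=G end we get {end, read}; from S::=epsilon we get {epsilon}. So FIRST(S) = {epsilon, end, read}.
FIRST(E): from E::=S end we get {end, read}. So FIRST(E) = {end, read}.
FIRST(D): from D::=end we get {end}; from D::=S we get {epsilon, end, read}. So FIRST(D) = {epsilon, end, read}.
FIRST(G): from G::=E id E we get {end, read}; from G::=read D E G we get {read}; from G::=epsilon we get {epsilon}. So FIRST(G) = {epsilon, end, read}.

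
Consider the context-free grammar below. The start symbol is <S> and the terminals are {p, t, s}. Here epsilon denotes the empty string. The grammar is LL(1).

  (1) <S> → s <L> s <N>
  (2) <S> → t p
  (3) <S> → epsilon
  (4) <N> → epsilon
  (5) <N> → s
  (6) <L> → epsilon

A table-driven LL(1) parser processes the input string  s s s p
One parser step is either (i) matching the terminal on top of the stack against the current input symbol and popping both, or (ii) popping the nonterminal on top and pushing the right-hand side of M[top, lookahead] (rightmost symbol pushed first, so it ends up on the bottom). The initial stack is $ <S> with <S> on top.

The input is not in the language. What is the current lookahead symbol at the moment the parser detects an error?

p

step 1: stack=$ <S>  input=s s s p $  — expand <S> → s <L> s <N>
step 2: stack=$ <N> s <L> s  input=s s s p $  — match s
step 3: stack=$ <N> s <L>  input=s s p $  — expand <L> → epsilon
step 4: stack=$ <N> s  input=s s p $  — match s
step 5: stack=$ <N>  input=s p $  — expand <N> → s
step 6: stack=$ s  input=s p $  — match s
step 7: stack=$  input=p $  — error: stack empty but input remains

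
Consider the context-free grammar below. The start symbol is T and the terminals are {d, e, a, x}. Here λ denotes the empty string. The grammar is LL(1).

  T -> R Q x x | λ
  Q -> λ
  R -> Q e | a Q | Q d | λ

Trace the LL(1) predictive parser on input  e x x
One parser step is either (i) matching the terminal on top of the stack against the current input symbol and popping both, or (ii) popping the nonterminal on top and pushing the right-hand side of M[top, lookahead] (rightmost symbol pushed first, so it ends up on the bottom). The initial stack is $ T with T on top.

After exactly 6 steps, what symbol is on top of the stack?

     Stack        Input    Action
  1  $ T          e x x $  expand T -> R Q x x
  2  $ x x Q R    e x x $  expand R -> Q e
  3  $ x x Q e Q  e x x $  expand Q -> λ
  4  $ x x Q e    e x x $  match e
  5  $ x x Q      x x $    expand Q -> λ
  6  $ x x        x x $    match x
Stack after step 6: $ x (top = x).

x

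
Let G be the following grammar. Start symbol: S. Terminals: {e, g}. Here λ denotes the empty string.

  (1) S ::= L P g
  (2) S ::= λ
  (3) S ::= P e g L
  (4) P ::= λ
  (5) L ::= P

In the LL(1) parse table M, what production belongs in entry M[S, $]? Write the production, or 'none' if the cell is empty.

S ::= λ

FIRST(P): from P::=λ we get {λ}. So FIRST(P) = {λ}.
FIRST(L): from L::=P we get {λ}. So FIRST(L) = {λ}.
FIRST(S): from S::=L P g we get {g}; from S::=λ we get {λ}; from S::=P e g L we get {e}. So FIRST(S) = {λ, e, g}.
FOLLOW(S) includes $ since S is the start symbol.
FOLLOW(S): S appears on no right-hand side. Thus FOLLOW(S) = {$}.
For S ::= L P g: FIRST(L P g) = {g}, so it goes in M[S, t] for t ∈ {g}.
For S ::= λ: FIRST(λ) = {λ}, so it goes in M[S, t] for t ∈ {}; since λ ∈ FIRST, also for every t ∈ FOLLOW(S) = {$}.
For S ::= P e g L: FIRST(P e g L) = {e}, so it goes in M[S, t] for t ∈ {e}.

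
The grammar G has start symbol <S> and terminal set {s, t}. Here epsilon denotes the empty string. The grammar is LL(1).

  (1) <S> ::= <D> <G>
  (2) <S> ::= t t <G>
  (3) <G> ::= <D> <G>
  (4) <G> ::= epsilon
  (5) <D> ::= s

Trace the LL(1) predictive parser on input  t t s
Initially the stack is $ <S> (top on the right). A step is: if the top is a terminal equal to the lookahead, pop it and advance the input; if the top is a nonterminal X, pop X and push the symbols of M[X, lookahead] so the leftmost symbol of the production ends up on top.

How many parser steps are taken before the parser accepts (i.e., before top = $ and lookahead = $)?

7

     Stack      Input    Action
  1  $ <S>      t t s $  expand <S> ::= t t <G>
  2  $ <G> t t  t t s $  match t
  3  $ <G> t    t s $    match t
  4  $ <G>      s $      expand <G> ::= <D> <G>
  5  $ <G> <D>  s $      expand <D> ::= s
  6  $ <G> s    s $      match s
  7  $ <G>      $        expand <G> ::= epsilon
Accept reached after 7 steps.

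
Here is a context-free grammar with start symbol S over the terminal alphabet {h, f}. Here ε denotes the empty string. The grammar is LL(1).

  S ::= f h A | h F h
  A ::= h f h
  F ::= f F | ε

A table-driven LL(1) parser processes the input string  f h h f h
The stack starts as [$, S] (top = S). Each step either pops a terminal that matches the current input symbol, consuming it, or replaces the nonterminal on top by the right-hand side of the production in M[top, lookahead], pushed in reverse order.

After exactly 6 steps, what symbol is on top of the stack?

h

     Stack    Input        Action
  1  $ S      f h h f h $  expand S ::= f h A
  2  $ A h f  f h h f h $  match f
  3  $ A h    h h f h $    match h
  4  $ A      h f h $      expand A ::= h f h
  5  $ h f h  h f h $      match h
  6  $ h f    f h $        match f
Stack after step 6: $ h (top = h).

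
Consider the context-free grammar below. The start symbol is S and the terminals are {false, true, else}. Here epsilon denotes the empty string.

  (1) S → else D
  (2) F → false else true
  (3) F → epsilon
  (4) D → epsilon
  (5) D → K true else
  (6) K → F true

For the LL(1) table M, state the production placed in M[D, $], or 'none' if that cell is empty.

D → epsilon

FIRST(S): from S→else D we get {else}. So FIRST(S) = {else}.
FIRST(F): from F→false else true we get {false}; from F→epsilon we get {epsilon}. So FIRST(F) = {epsilon, false}.
FIRST(K): from K→F true we get {false, true}. So FIRST(K) = {false, true}.
FIRST(D): from D→epsilon we get {epsilon}; from D→K true else we get {false, true}. So FIRST(D) = {epsilon, false, true}.
FOLLOW(S) includes $ since S is the start symbol.
FOLLOW(S): S appears on no right-hand side. Thus FOLLOW(S) = {$}.
FOLLOW(D): in S→else D, the suffix after D is empty, so FOLLOW(D) ⊇ FOLLOW(S) = {$}. Thus FOLLOW(D) = {$}.
For D → epsilon: FIRST(epsilon) = {epsilon}, so it goes in M[D, t] for t ∈ {}; since epsilon ∈ FIRST, also for every t ∈ FOLLOW(D) = {$}.
For D → K true else: FIRST(K true else) = {false, true}, so it goes in M[D, t] for t ∈ {false, true}.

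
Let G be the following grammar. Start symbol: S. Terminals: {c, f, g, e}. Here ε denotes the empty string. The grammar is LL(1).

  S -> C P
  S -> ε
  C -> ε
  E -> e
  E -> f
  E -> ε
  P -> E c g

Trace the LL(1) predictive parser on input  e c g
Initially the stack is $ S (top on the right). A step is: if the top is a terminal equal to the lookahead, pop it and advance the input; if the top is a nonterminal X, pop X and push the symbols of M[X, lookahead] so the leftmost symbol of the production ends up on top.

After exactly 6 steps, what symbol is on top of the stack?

     Stack    Input    Action
  1  $ S      e c g $  expand S -> C P
  2  $ P C    e c g $  expand C -> ε
  3  $ P      e c g $  expand P -> E c g
  4  $ g c E  e c g $  expand E -> e
  5  $ g c e  e c g $  match e
  6  $ g c    c g $    match c
Stack after step 6: $ g (top = g).

g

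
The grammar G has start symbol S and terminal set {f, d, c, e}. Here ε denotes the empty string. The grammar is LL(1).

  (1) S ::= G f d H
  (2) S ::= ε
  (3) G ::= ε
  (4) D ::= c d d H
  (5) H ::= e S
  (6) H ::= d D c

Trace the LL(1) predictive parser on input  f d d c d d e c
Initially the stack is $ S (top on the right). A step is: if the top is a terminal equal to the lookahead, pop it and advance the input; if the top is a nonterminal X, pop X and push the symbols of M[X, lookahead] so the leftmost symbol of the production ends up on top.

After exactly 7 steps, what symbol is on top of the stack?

step 1: stack=$ S  input=f d d c d d e c $  — expand S ::= G f d H
step 2: stack=$ H d f G  input=f d d c d d e c $  — expand G ::= ε
step 3: stack=$ H d f  input=f d d c d d e c $  — match f
step 4: stack=$ H d  input=d d c d d e c $  — match d
step 5: stack=$ H  input=d c d d e c $  — expand H ::= d D c
step 6: stack=$ c D d  input=d c d d e c $  — match d
step 7: stack=$ c D  input=c d d e c $  — expand D ::= c d d H
Stack after step 7: $ c H d d c (top = c).

c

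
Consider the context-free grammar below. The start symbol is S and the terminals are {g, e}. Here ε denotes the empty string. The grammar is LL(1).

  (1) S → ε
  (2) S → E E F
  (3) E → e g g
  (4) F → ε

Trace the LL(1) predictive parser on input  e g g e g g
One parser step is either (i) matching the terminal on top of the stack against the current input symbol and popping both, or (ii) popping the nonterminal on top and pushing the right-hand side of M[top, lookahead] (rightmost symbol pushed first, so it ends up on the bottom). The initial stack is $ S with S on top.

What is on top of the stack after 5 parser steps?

step 1: stack=$ S  input=e g g e g g $  — expand S → E E F
step 2: stack=$ F E E  input=e g g e g g $  — expand E → e g g
step 3: stack=$ F E g g e  input=e g g e g g $  — match e
step 4: stack=$ F E g g  input=g g e g g $  — match g
step 5: stack=$ F E g  input=g e g g $  — match g
Stack after step 5: $ F E (top = E).

E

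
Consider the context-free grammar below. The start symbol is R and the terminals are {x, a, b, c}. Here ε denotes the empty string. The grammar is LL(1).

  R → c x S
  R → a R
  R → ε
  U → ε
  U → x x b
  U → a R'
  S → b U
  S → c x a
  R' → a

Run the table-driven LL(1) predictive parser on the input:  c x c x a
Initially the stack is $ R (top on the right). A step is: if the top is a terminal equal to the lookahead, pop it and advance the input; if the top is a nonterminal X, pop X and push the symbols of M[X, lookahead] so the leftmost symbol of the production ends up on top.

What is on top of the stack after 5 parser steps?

step 1: stack=$ R  input=c x c x a $  — expand R → c x S
step 2: stack=$ S x c  input=c x c x a $  — match c
step 3: stack=$ S x  input=x c x a $  — match x
step 4: stack=$ S  input=c x a $  — expand S → c x a
step 5: stack=$ a x c  input=c x a $  — match c
Stack after step 5: $ a x (top = x).

x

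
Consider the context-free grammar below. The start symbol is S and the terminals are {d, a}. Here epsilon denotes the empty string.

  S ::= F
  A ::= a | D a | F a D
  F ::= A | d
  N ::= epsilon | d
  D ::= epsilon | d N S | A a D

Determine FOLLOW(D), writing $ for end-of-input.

{$, a}

FIRST(N) = {epsilon, d}
FIRST(S) = {a, d}  (via F)
FIRST(A) = {a, d}  (via D a, F a D)
FIRST(F) = {a, d}  (via A)
FIRST(D) = {epsilon, a, d}  (via A a D)
FOLLOW(S) includes $ since S is the start symbol.
FOLLOW(N): in D::=d N S, N is followed by S with FIRST {a, d}. Thus FOLLOW(N) = {a, d}.
FOLLOW(S): in D::=d N S, the suffix after S is empty, so FOLLOW(S) ⊇ FOLLOW(D) = {$, a}. Thus FOLLOW(S) = {$, a}.
FOLLOW(F): in S::=F, the suffix after F is empty, so FOLLOW(F) ⊇ FOLLOW(S) = {$, a}; in A::=F a D, F is followed by a D with FIRST {a}. Thus FOLLOW(F) = {$, a}.
FOLLOW(A): in F::=A, the suffix after A is empty, so FOLLOW(A) ⊇ FOLLOW(F) = {$, a}; in D::=A a D, A is followed by a D with FIRST {a}. Thus FOLLOW(A) = {$, a}.
FOLLOW(D): in A::=D a, D is followed by a with FIRST {a}; in A::=F a D, the suffix after D is empty, so FOLLOW(D) ⊇ FOLLOW(A) = {$, a}; in D::=A a D, the suffix after D is empty (adds nothing new). Thus FOLLOW(D) = {$, a}.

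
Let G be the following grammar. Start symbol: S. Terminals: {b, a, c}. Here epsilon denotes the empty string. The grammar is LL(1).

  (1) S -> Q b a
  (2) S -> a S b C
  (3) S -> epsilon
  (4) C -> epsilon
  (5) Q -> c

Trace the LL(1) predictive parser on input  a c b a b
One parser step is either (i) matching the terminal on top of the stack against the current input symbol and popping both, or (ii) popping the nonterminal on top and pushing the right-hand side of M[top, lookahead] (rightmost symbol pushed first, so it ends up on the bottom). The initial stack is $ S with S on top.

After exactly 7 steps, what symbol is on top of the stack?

step 1: stack=$ S  input=a c b a b $  — expand S -> a S b C
step 2: stack=$ C b S a  input=a c b a b $  — match a
step 3: stack=$ C b S  input=c b a b $  — expand S -> Q b a
step 4: stack=$ C b a b Q  input=c b a b $  — expand Q -> c
step 5: stack=$ C b a b c  input=c b a b $  — match c
step 6: stack=$ C b a b  input=b a b $  — match b
step 7: stack=$ C b a  input=a b $  — match a
Stack after step 7: $ C b (top = b).

b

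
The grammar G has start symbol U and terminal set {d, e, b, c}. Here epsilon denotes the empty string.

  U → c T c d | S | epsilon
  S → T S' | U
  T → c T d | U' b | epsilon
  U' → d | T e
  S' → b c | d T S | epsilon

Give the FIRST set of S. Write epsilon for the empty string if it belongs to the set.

FIRST(S') = {epsilon, b, d}
FIRST(U) = {epsilon, b, c, d, e}  (via S)
FIRST(S) = {epsilon, b, c, d, e}  (via T S', U)
FIRST(T) = {epsilon, c, d, e}  (via U' b)
FIRST(U') = {c, d, e}  (via T e)

{epsilon, b, c, d, e}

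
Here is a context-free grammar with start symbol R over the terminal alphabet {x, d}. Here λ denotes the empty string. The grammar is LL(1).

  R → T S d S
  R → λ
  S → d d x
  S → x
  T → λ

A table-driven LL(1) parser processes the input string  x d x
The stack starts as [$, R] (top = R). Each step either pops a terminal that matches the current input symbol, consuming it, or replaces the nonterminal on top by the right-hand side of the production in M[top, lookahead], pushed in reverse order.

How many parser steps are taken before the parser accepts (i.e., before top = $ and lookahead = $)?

7

     Stack      Input    Action
  1  $ R        x d x $  expand R → T S d S
  2  $ S d S T  x d x $  expand T → λ
  3  $ S d S    x d x $  expand S → x
  4  $ S d x    x d x $  match x
  5  $ S d      d x $    match d
  6  $ S        x $      expand S → x
  7  $ x        x $      match x
Accept reached after 7 steps.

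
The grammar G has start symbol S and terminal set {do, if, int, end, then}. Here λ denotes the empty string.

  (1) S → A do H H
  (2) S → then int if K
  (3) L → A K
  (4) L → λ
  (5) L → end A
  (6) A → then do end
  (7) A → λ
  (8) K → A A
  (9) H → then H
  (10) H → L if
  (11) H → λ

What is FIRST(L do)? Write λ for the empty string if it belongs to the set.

FIRST(A): from A→then do end we get {then}; from A→λ we get {λ}. So FIRST(A) = {λ, then}.
FIRST(S): from S→A do H H we get {do, then}; from S→then int if K we get {then}. So FIRST(S) = {do, then}.
FIRST(K): from K→A A we get {λ, then}. So FIRST(K) = {λ, then}.
FIRST(L): from L→A K we get {λ, then}; from L→λ we get {λ}; from L→end A we get {end}. So FIRST(L) = {λ, end, then}.
FIRST(H): from H→then H we get {then}; from H→L if we get {end, if, then}; from H→λ we get {λ}. So FIRST(H) = {λ, end, if, then}.
FIRST(L do): take FIRST of each symbol in turn, carrying on past any symbol whose FIRST contains λ; result {do, end, then}.

{do, end, then}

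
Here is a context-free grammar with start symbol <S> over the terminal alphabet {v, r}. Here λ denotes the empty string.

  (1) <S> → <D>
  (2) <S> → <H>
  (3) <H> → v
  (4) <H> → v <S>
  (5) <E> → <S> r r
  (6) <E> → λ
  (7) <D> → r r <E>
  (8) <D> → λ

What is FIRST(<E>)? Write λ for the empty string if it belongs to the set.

{λ, r, v}

FIRST(<H>) = {v}
FIRST(<D>) = {λ, r}
FIRST(<S>) = {λ, r, v}  (via <D>, <H>)
FIRST(<E>) = {λ, r, v}  (via <S> r r)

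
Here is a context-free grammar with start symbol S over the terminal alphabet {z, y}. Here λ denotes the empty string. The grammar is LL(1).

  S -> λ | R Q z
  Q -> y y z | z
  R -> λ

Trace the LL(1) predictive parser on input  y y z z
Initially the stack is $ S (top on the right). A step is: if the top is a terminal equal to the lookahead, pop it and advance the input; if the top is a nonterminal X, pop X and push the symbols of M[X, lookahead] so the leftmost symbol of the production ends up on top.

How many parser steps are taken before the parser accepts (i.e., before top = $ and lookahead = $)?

7

step 1: stack=$ S  input=y y z z $  — expand S -> R Q z
step 2: stack=$ z Q R  input=y y z z $  — expand R -> λ
step 3: stack=$ z Q  input=y y z z $  — expand Q -> y y z
step 4: stack=$ z z y y  input=y y z z $  — match y
step 5: stack=$ z z y  input=y z z $  — match y
step 6: stack=$ z z  input=z z $  — match z
step 7: stack=$ z  input=z $  — match z
Accept reached after 7 steps.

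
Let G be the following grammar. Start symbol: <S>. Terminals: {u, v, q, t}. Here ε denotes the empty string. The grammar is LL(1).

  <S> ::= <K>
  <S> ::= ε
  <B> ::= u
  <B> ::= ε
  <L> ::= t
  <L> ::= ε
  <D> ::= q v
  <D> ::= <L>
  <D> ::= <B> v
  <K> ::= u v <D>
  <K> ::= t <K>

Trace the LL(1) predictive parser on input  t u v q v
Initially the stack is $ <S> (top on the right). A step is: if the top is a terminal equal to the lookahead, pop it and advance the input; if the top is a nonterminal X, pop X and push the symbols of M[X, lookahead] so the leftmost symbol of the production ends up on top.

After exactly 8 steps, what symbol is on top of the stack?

v

step 1: stack=$ <S>  input=t u v q v $  — expand <S> ::= <K>
step 2: stack=$ <K>  input=t u v q v $  — expand <K> ::= t <K>
step 3: stack=$ <K> t  input=t u v q v $  — match t
step 4: stack=$ <K>  input=u v q v $  — expand <K> ::= u v <D>
step 5: stack=$ <D> v u  input=u v q v $  — match u
step 6: stack=$ <D> v  input=v q v $  — match v
step 7: stack=$ <D>  input=q v $  — expand <D> ::= q v
step 8: stack=$ v q  input=q v $  — match q
Stack after step 8: $ v (top = v).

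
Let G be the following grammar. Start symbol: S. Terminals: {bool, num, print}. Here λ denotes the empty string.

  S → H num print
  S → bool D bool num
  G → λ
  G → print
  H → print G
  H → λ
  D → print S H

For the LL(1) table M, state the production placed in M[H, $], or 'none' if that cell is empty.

none

FIRST(G) = {λ, print}
FIRST(H) = {λ, print}
FIRST(D) = {print}
FIRST(S) = {bool, num, print}  (via H num print)
FOLLOW(S) includes $ since S is the start symbol.
FOLLOW(D): in S→bool D bool num, D is followed by bool num with FIRST {bool}. Thus FOLLOW(D) = {bool}.
FOLLOW(H): in S→H num print, H is followed by num print with FIRST {num}; in D→print S H, the suffix after H is empty, so FOLLOW(H) ⊇ FOLLOW(D) = {bool}. Thus FOLLOW(H) = {bool, num}.
For H → print G: FIRST(print G) = {print}, so it goes in M[H, t] for t ∈ {print}.
For H → λ: FIRST(λ) = {λ}, so it goes in M[H, t] for t ∈ {}; since λ ∈ FIRST, also for every t ∈ FOLLOW(H) = {bool, num}.
None of these place a production in M[H, $].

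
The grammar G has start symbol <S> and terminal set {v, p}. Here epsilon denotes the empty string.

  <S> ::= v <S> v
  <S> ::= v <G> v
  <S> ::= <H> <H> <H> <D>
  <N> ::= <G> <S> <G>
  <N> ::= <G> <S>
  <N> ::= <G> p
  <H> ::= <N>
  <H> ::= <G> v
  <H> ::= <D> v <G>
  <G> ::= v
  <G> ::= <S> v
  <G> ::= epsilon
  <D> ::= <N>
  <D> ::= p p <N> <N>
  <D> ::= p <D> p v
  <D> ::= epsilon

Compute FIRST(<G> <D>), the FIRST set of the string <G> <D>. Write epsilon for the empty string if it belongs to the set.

{epsilon, p, v}

FIRST(<S>) = {p, v}  (via <H> <H> <H> <D>)
FIRST(<G>) = {epsilon, p, v}  (via <S> v)
FIRST(<N>) = {p, v}  (via <G> <S> <G>, <G> <S>, <G> p)
FIRST(<D>) = {epsilon, p, v}  (via <N>)
FIRST(<H>) = {p, v}  (via <N>, <G> v, <D> v <G>)
FIRST(<G> <D>): take FIRST of each symbol in turn, carrying on past any symbol whose FIRST contains epsilon; result {epsilon, p, v}.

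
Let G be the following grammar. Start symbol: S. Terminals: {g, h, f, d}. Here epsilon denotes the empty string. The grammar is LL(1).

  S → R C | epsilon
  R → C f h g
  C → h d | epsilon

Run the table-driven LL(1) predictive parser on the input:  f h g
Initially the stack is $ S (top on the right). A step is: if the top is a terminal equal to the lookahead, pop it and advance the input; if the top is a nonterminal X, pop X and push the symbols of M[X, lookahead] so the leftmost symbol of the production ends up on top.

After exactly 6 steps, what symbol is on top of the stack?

     Stack        Input    Action
  1  $ S          f h g $  expand S → R C
  2  $ C R        f h g $  expand R → C f h g
  3  $ C g h f C  f h g $  expand C → epsilon
  4  $ C g h f    f h g $  match f
  5  $ C g h      h g $    match h
  6  $ C g        g $      match g
Stack after step 6: $ C (top = C).

C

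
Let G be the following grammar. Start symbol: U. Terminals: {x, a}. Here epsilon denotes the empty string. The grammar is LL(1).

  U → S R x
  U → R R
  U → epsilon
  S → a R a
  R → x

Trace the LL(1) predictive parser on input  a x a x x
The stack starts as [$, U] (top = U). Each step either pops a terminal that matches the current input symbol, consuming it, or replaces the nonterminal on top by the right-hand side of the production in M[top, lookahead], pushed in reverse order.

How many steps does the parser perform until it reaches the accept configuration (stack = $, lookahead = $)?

     Stack        Input        Action
  1  $ U          a x a x x $  expand U → S R x
  2  $ x R S      a x a x x $  expand S → a R a
  3  $ x R a R a  a x a x x $  match a
  4  $ x R a R    x a x x $    expand R → x
  5  $ x R a x    x a x x $    match x
  6  $ x R a      a x x $      match a
  7  $ x R        x x $        expand R → x
  8  $ x x        x x $        match x
  9  $ x          x $          match x
Accept reached after 9 steps.

9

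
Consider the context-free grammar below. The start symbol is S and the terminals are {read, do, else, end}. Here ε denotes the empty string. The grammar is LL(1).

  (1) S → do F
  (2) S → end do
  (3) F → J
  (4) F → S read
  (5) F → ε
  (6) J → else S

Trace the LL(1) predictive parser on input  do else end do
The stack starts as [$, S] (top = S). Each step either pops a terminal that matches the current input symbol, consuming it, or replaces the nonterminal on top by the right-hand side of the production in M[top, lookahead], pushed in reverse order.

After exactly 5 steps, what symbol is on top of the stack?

     Stack     Input             Action
  1  $ S       do else end do $  expand S → do F
  2  $ F do    do else end do $  match do
  3  $ F       else end do $     expand F → J
  4  $ J       else end do $     expand J → else S
  5  $ S else  else end do $     match else
Stack after step 5: $ S (top = S).

S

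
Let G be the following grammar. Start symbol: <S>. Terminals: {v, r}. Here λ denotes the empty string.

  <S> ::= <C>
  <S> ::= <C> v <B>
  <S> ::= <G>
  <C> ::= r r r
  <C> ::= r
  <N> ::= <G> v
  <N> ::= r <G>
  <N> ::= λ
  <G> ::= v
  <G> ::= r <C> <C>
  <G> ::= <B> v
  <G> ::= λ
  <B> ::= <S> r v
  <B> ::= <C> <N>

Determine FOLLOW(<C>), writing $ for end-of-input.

{$, r, v}

FIRST(<C>) = {r}
FIRST(<S>) = {λ, r, v}  (via <C>, <C> v <B>, <G>)
FIRST(<B>) = {r, v}  (via <S> r v, <C> <N>)
FIRST(<G>) = {λ, r, v}  (via <B> v)
FIRST(<N>) = {λ, r, v}  (via <G> v)
FOLLOW(<S>) includes $ since <S> is the start symbol.
FOLLOW(<S>): in <B>::=<S> r v, <S> is followed by r v with FIRST {r}. Thus FOLLOW(<S>) = {$, r}.
FOLLOW(<B>): in <S>::=<C> v <B>, the suffix after <B> is empty, so FOLLOW(<B>) ⊇ FOLLOW(<S>) = {$, r}; in <G>::=<B> v, <B> is followed by v with FIRST {v}. Thus FOLLOW(<B>) = {$, r, v}.
FOLLOW(<N>): in <B>::=<C> <N>, the suffix after <N> is empty, so FOLLOW(<N>) ⊇ FOLLOW(<B>) = {$, r, v}. Thus FOLLOW(<N>) = {$, r, v}.
FOLLOW(<G>): in <S>::=<G>, the suffix after <G> is empty, so FOLLOW(<G>) ⊇ FOLLOW(<S>) = {$, r}; in <N>::=<G> v, <G> is followed by v with FIRST {v}; in <N>::=r <G>, the suffix after <G> is empty, so FOLLOW(<G>) ⊇ FOLLOW(<N>) = {$, r, v}. Thus FOLLOW(<G>) = {$, r, v}.
FOLLOW(<C>): in <S>::=<C>, the suffix after <C> is empty, so FOLLOW(<C>) ⊇ FOLLOW(<S>) = {$, r}; in <S>::=<C> v <B>, <C> is followed by v <B> with FIRST {v}; in <G>::=r <C> <C> (occurrence 1), <C> is followed by <C> with FIRST {r}; in <G>::=r <C> <C> (occurrence 2), the suffix after <C> is empty, so FOLLOW(<C>) ⊇ FOLLOW(<G>) = {$, r, v}; in <B>::=<C> <N>, <C> is followed by <N> with FIRST {λ, r, v}; in <B>::=<C> <N>, the suffix after <C> is nullable, so FOLLOW(<C>) ⊇ FOLLOW(<B>) = {$, r, v}. Thus FOLLOW(<C>) = {$, r, v}.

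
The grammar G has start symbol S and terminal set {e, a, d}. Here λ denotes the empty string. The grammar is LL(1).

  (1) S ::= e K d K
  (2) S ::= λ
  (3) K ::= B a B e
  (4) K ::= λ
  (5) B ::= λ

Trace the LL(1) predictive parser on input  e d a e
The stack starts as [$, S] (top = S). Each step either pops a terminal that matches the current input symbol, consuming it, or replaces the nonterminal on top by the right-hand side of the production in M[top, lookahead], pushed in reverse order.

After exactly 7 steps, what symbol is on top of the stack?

B

step 1: stack=$ S  input=e d a e $  — expand S ::= e K d K
step 2: stack=$ K d K e  input=e d a e $  — match e
step 3: stack=$ K d K  input=d a e $  — expand K ::= λ
step 4: stack=$ K d  input=d a e $  — match d
step 5: stack=$ K  input=a e $  — expand K ::= B a B e
step 6: stack=$ e B a B  input=a e $  — expand B ::= λ
step 7: stack=$ e B a  input=a e $  — match a
Stack after step 7: $ e B (top = B).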